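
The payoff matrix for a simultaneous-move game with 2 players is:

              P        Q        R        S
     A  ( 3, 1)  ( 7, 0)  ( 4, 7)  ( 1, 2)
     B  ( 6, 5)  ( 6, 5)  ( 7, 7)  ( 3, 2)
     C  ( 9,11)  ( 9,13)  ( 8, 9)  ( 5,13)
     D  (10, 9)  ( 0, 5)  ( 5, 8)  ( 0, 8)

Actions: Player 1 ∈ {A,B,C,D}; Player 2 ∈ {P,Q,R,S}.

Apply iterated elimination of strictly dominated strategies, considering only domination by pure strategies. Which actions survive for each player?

Survivors P1:{C,D} P2:{P,Q,S}

P1 drop A (C beats it: P:9>3 Q:9>7 R:8>4 S:5>1)
P1 drop B (C beats it: P:9>6 Q:9>6 R:8>7 S:5>3)
P2 drop R (P beats it: C:11>9 D:9>8)
P1→{C,D} P2→{P,Q,S}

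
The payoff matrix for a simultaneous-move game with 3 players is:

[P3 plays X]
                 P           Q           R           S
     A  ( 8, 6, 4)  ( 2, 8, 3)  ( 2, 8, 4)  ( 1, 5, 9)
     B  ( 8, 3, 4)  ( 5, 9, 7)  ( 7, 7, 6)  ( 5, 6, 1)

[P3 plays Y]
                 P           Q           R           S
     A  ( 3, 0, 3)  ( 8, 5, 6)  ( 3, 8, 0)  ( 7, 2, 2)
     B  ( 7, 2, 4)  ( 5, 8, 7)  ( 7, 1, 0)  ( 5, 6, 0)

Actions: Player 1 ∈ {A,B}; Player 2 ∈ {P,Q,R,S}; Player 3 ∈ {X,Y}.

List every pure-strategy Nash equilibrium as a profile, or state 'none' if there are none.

Nash profiles: (B,Q,X)

(A,P,X): not NE [P2→R gives 8>6]
(A,P,Y): not NE [P1→B gives 7>3; P2→R gives 8>0; P3→X gives 4>3]
(A,Q,X): not NE [P1→B gives 5>2; P3→Y gives 6>3]
(A,Q,Y): not NE [P2→R gives 8>5]
(A,R,X): not NE [P1→B gives 7>2]
(A,R,Y): not NE [P1→B gives 7>3; P3→X gives 4>0]
(A,S,X): not NE [P1→B gives 5>1; P2→R gives 8>5]
(A,S,Y): not NE [P2→R gives 8>2; P3→X gives 9>2]
(B,P,X): not NE [P2→Q gives 9>3]
(B,P,Y): not NE [P2→Q gives 8>2]
(B,Q,X): NE
(B,Q,Y): not NE [P1→A gives 8>5]
(B,R,X): not NE [P2→Q gives 9>7]
(B,R,Y): not NE [P2→Q gives 8>1; P3→X gives 6>0]
(B,S,X): not NE [P2→Q gives 9>6]
(B,S,Y): not NE [P1→A gives 7>5; P2→Q gives 8>6; P3→X gives 1>0]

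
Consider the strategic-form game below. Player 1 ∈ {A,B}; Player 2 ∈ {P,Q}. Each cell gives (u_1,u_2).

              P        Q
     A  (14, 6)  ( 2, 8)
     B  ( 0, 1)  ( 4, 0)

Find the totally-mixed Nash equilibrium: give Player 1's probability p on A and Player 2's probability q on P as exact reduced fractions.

P1 indiff ⇒ q·14+(1-q)·2 = q·0+(1-q)·4 ⇒ q(14) = (1-q)(2) ⇒ q = 1/8
P2 indiff ⇒ p·6+(1-p)·1 = p·8+(1-p)·0 ⇒ p(-2) = (1-p)(-1) ⇒ p = 1/3

(p,q) = (1/3, 1/8)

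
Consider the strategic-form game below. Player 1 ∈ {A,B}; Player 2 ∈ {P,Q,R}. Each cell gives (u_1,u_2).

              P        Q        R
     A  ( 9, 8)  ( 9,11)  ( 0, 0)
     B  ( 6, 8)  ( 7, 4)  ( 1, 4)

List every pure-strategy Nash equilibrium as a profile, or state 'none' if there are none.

Nash profiles: (A,Q)

(A,P): not NE [P2→Q gives 11>8]
(A,Q): NE
(A,R): not NE [P1→B gives 1>0; P2→Q gives 11>0]
(B,P): not NE [P1→A gives 9>6]
(B,Q): not NE [P1→A gives 9>7; P2→P gives 8>4]
(B,R): not NE [P2→P gives 8>4]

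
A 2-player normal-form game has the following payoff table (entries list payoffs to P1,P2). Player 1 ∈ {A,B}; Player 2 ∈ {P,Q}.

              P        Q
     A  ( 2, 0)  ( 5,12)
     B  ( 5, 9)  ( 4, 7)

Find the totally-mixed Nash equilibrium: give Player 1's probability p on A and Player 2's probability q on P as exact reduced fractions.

P1 indiff ⇒ q·2+(1-q)·5 = q·5+(1-q)·4 ⇒ q(-3) = (1-q)(-1) ⇒ q = 1/4
P2 indiff ⇒ p·0+(1-p)·9 = p·12+(1-p)·7 ⇒ p(-12) = (1-p)(-2) ⇒ p = 1/7

p=1/7, q=1/4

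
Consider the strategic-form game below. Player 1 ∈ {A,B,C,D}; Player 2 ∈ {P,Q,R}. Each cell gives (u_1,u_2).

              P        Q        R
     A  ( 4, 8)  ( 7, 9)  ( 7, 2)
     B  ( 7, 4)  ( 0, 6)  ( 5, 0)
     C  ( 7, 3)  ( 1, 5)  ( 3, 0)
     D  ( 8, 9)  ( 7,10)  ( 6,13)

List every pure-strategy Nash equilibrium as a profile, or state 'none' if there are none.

(A,P): not NE [P1→D gives 8>4; P2→Q gives 9>8]
(A,Q): NE
(A,R): not NE [P2→Q gives 9>2]
(B,P): not NE [P1→D gives 8>7; P2→Q gives 6>4]
(B,Q): not NE [P1→D gives 7>0]
(B,R): not NE [P1→A gives 7>5; P2→Q gives 6>0]
(C,P): not NE [P1→D gives 8>7; P2→Q gives 5>3]
(C,Q): not NE [P1→D gives 7>1]
(C,R): not NE [P1→A gives 7>3; P2→Q gives 5>0]
(D,P): not NE [P2→R gives 13>9]
(D,Q): not NE [P2→R gives 13>10]
(D,R): not NE [P1→A gives 7>6]

PSNE = {(A,Q)}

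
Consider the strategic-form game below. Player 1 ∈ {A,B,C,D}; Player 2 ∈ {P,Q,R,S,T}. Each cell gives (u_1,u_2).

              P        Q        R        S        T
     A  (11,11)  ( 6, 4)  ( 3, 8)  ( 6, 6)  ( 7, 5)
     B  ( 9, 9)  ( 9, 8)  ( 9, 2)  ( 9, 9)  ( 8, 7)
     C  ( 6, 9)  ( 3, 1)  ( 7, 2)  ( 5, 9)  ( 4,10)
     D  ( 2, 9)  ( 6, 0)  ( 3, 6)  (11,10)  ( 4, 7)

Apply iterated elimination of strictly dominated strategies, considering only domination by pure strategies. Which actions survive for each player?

P1 drop C (B beats it: P:9>6 Q:9>3 R:9>7 S:9>5 T:8>4)
P2 drop Q (P beats it: A:11>4 B:9>8 D:9>0)
P2 drop R (P beats it: A:11>8 B:9>2 D:9>6)
P2 drop T (P beats it: A:11>5 B:9>7 D:9>7)
P1→{A,B,D} P2→{P,S}

Survivors P1:{A,B,D} P2:{P,S}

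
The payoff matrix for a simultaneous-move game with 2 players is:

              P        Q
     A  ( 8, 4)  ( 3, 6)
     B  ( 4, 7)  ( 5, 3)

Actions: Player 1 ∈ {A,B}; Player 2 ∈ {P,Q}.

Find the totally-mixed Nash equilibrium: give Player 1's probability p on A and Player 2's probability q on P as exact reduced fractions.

(p,q) = (2/3, 1/3)

P1 indiff ⇒ q·8+(1-q)·3 = q·4+(1-q)·5 ⇒ q(4) = (1-q)(2) ⇒ q = 1/3
P2 indiff ⇒ p·4+(1-p)·7 = p·6+(1-p)·3 ⇒ p(-2) = (1-p)(-4) ⇒ p = 2/3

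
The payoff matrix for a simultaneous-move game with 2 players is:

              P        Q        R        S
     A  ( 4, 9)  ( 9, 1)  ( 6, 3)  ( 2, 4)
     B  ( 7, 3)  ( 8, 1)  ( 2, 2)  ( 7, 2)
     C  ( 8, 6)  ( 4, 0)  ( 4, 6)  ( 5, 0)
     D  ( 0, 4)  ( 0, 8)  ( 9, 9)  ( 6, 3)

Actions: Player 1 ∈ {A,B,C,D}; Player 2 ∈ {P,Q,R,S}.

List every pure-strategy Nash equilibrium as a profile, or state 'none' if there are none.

(A,P): not NE [P1→C gives 8>4]
(A,Q): not NE [P2→P gives 9>1]
(A,R): not NE [P1→D gives 9>6; P2→P gives 9>3]
(A,S): not NE [P1→B gives 7>2; P2→P gives 9>4]
(B,P): not NE [P1→C gives 8>7]
(B,Q): not NE [P1→A gives 9>8; P2→P gives 3>1]
(B,R): not NE [P1→D gives 9>2; P2→P gives 3>2]
(B,S): not NE [P2→P gives 3>2]
(C,P): NE
(C,Q): not NE [P1→A gives 9>4; P2→R gives 6>0]
(C,R): not NE [P1→D gives 9>4]
(C,S): not NE [P1→B gives 7>5; P2→R gives 6>0]
(D,P): not NE [P1→C gives 8>0; P2→R gives 9>4]
(D,Q): not NE [P1→A gives 9>0; P2→R gives 9>8]
(D,R): NE
(D,S): not NE [P1→B gives 7>6; P2→R gives 9>3]

NE set: (C,P), (D,R)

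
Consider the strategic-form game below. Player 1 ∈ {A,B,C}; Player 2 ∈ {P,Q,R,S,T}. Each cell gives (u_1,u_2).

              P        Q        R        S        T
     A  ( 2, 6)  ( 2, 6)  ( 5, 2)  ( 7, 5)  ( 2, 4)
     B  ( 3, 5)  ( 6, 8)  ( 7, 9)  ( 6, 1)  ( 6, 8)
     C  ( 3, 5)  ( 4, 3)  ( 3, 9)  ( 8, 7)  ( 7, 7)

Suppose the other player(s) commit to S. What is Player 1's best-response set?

P1 best: {C}

u_1(A vs S) = 7
u_1(B vs S) = 6
u_1(C vs S) = 8
max payoff 8 at {C}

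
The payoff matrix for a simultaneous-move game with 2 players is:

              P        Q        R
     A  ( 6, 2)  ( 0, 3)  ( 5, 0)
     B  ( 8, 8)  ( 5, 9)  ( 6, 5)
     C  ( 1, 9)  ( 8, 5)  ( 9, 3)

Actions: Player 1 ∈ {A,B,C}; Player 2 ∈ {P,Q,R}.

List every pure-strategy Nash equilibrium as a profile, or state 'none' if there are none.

Equilibria: none

(A,P): not NE [P1→B gives 8>6; P2→Q gives 3>2]
(A,Q): not NE [P1→C gives 8>0]
(A,R): not NE [P1→C gives 9>5; P2→Q gives 3>0]
(B,P): not NE [P2→Q gives 9>8]
(B,Q): not NE [P1→C gives 8>5]
(B,R): not NE [P1→C gives 9>6; P2→Q gives 9>5]
(C,P): not NE [P1→B gives 8>1]
(C,Q): not NE [P2→P gives 9>5]
(C,R): not NE [P2→P gives 9>3]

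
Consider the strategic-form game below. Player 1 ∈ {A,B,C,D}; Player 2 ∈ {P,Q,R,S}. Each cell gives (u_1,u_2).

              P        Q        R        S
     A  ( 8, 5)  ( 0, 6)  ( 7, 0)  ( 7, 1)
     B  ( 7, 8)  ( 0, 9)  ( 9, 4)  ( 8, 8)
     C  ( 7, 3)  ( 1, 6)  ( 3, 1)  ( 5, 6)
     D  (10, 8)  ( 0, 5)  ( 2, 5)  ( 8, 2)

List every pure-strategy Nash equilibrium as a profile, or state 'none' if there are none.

PSNE = {(C,Q), (D,P)}

(A,P): not NE [P1→D gives 10>8; P2→Q gives 6>5]
(A,Q): not NE [P1→C gives 1>0]
(A,R): not NE [P1→B gives 9>7; P2→Q gives 6>0]
(A,S): not NE [P1→D gives 8>7; P2→Q gives 6>1]
(B,P): not NE [P1→D gives 10>7; P2→Q gives 9>8]
(B,Q): not NE [P1→C gives 1>0]
(B,R): not NE [P2→Q gives 9>4]
(B,S): not NE [P2→Q gives 9>8]
(C,P): not NE [P1→D gives 10>7; P2→S gives 6>3]
(C,Q): NE
(C,R): not NE [P1→B gives 9>3; P2→S gives 6>1]
(C,S): not NE [P1→D gives 8>5]
(D,P): NE
(D,Q): not NE [P1→C gives 1>0; P2→P gives 8>5]
(D,R): not NE [P1→B gives 9>2; P2→P gives 8>5]
(D,S): not NE [P2→P gives 8>2]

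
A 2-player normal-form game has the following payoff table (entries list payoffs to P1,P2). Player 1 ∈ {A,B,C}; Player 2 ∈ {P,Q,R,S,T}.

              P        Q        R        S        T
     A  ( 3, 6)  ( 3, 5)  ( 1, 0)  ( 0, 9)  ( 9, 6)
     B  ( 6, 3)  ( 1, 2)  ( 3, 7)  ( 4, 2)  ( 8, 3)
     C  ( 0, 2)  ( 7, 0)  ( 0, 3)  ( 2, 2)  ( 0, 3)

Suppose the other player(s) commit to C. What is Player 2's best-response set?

u_2(P vs C) = 2
u_2(Q vs C) = 0
u_2(R vs C) = 3
u_2(S vs C) = 2
u_2(T vs C) = 3
max payoff 3 at {R,T}

P2 best: {R,T}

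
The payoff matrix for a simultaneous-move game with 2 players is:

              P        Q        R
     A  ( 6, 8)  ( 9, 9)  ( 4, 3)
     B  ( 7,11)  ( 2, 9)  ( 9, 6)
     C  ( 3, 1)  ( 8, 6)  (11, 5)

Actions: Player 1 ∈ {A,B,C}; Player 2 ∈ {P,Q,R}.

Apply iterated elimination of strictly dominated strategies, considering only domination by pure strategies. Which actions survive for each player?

Survivors P1:{A,B} P2:{P,Q}

P2 drop R (Q beats it: A:9>3 B:9>6 C:6>5)
P1 drop C (A beats it: P:6>3 Q:9>8)
P1→{A,B} P2→{P,Q}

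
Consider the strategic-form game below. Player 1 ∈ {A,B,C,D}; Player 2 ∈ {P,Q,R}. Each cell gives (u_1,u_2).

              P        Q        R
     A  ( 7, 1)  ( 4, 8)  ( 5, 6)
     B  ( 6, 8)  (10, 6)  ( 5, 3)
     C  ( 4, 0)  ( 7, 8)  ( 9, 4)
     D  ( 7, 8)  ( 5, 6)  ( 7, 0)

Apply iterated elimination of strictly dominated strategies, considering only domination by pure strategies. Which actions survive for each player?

Remaining: P1:{A,B,D} P2:{P,Q}

P2 drop R (Q beats it: A:8>6 B:6>3 C:8>4 D:6>0)
P1 drop C (B beats it: P:6>4 Q:10>7)
P1→{A,B,D} P2→{P,Q}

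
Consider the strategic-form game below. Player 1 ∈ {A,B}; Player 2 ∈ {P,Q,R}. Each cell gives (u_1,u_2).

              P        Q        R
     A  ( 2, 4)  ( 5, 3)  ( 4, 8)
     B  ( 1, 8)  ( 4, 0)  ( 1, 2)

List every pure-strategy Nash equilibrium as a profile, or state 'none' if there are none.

Nash profiles: (A,R)

(A,P): not NE [P2→R gives 8>4]
(A,Q): not NE [P2→R gives 8>3]
(A,R): NE
(B,P): not NE [P1→A gives 2>1]
(B,Q): not NE [P1→A gives 5>4; P2→P gives 8>0]
(B,R): not NE [P1→A gives 4>1; P2→P gives 8>2]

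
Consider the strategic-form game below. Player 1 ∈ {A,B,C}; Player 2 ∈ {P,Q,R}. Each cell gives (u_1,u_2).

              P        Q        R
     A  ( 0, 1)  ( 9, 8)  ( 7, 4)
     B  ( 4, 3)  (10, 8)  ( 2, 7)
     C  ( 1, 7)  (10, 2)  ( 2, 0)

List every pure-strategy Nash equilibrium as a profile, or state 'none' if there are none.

(A,P): not NE [P1→B gives 4>0; P2→Q gives 8>1]
(A,Q): not NE [P1→C gives 10>9]
(A,R): not NE [P2→Q gives 8>4]
(B,P): not NE [P2→Q gives 8>3]
(B,Q): NE
(B,R): not NE [P1→A gives 7>2; P2→Q gives 8>7]
(C,P): not NE [P1→B gives 4>1]
(C,Q): not NE [P2→P gives 7>2]
(C,R): not NE [P1→A gives 7>2; P2→P gives 7>0]

Nash profiles: (B,Q)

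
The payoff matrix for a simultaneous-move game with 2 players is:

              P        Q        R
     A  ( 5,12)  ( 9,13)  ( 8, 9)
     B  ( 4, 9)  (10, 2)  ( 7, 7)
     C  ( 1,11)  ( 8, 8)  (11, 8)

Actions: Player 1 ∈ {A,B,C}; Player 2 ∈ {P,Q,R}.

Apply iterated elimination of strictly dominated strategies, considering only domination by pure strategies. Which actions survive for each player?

P2 drop R (P beats it: A:12>9 B:9>7 C:11>8)
P1 drop C (A beats it: P:5>1 Q:9>8)
P1→{A,B} P2→{P,Q}

Survivors P1:{A,B} P2:{P,Q}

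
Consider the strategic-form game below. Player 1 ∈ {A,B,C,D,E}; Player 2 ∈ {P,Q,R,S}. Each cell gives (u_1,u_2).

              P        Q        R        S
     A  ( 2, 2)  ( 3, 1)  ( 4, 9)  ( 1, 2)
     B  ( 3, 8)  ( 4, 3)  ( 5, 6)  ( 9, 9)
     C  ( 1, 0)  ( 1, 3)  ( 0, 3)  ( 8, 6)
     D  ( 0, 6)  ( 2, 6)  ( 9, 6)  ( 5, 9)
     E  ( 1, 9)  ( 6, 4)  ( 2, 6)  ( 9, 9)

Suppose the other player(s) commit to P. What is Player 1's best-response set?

BR_1 = {B}

u_1(A vs P) = 2
u_1(B vs P) = 3
u_1(C vs P) = 1
u_1(D vs P) = 0
u_1(E vs P) = 1
max payoff 3 at {B}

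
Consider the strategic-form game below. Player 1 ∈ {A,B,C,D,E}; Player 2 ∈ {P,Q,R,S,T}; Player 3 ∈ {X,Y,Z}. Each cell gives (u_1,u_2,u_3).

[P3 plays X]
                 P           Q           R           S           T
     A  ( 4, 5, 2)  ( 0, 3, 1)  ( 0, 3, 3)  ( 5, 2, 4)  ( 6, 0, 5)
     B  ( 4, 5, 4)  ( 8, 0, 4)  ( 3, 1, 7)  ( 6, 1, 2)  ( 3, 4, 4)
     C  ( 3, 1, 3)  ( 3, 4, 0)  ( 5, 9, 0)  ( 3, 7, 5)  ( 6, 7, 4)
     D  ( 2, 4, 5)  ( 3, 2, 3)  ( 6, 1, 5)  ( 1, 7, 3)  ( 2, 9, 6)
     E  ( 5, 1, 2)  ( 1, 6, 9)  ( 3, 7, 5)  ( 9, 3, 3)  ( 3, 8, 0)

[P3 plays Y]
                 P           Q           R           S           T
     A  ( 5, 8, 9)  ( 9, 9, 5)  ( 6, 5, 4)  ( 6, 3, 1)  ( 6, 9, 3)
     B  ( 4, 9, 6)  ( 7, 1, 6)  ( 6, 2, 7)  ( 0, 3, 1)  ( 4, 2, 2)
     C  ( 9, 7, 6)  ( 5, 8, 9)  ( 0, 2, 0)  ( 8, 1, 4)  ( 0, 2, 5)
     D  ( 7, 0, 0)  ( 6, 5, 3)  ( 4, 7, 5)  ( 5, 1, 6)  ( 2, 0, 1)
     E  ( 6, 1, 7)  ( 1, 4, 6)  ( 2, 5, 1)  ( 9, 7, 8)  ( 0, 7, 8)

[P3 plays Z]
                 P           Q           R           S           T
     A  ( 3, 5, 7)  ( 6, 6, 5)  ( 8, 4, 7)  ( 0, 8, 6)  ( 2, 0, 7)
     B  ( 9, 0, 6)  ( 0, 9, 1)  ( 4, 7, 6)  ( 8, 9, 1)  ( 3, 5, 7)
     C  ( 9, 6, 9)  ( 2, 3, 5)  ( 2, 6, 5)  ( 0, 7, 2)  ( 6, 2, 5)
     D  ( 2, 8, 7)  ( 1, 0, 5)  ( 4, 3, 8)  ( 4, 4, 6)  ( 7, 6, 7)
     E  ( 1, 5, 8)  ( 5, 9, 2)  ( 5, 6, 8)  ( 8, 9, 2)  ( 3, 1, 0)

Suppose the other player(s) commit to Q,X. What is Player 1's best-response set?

u_1(A vs Q,X) = 0
u_1(B vs Q,X) = 8
u_1(C vs Q,X) = 3
u_1(D vs Q,X) = 3
u_1(E vs Q,X) = 1
max payoff 8 at {B}

BR_1 = {B}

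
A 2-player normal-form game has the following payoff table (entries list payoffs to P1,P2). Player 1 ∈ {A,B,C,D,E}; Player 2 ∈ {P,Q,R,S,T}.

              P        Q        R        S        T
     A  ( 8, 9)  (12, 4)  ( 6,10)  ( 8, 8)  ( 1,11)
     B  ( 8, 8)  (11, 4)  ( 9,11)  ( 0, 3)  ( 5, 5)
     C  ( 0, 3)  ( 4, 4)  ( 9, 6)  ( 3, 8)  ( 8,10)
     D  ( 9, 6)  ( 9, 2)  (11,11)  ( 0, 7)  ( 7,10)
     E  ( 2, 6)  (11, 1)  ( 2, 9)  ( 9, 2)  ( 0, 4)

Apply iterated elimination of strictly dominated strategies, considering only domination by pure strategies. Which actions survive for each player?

Remaining: P1:{C,D} P2:{R,T}

P2 drop P (R beats it: A:10>9 B:11>8 C:6>3 D:11>6 E:9>6)
P2 drop Q (R beats it: A:10>4 B:11>4 C:6>4 D:11>2 E:9>1)
P2 drop S (T beats it: A:11>8 B:5>3 C:10>8 D:10>7 E:4>2)
P1 drop A (B beats it: R:9>6 T:5>1)
P1 drop B (D beats it: R:11>9 T:7>5)
P1 drop E (C beats it: R:9>2 T:8>0)
P1→{C,D} P2→{R,T}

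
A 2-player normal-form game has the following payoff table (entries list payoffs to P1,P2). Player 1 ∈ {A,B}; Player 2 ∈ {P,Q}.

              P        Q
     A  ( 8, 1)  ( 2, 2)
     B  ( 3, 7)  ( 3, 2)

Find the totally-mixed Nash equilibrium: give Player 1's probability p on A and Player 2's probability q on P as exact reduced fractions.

P1 indiff ⇒ q·8+(1-q)·2 = q·3+(1-q)·3 ⇒ q(5) = (1-q)(1) ⇒ q = 1/6
P2 indiff ⇒ p·1+(1-p)·7 = p·2+(1-p)·2 ⇒ p(-1) = (1-p)(-5) ⇒ p = 5/6

p=5/6, q=1/6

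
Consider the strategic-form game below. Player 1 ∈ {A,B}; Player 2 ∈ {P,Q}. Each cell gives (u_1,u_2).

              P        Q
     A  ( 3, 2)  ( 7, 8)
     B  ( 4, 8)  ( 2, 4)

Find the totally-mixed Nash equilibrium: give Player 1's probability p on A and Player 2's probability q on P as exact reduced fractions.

P1 indiff ⇒ q·3+(1-q)·7 = q·4+(1-q)·2 ⇒ q(-1) = (1-q)(-5) ⇒ q = 5/6
P2 indiff ⇒ p·2+(1-p)·8 = p·8+(1-p)·4 ⇒ p(-6) = (1-p)(-4) ⇒ p = 2/5

(p,q) = (2/5, 5/6)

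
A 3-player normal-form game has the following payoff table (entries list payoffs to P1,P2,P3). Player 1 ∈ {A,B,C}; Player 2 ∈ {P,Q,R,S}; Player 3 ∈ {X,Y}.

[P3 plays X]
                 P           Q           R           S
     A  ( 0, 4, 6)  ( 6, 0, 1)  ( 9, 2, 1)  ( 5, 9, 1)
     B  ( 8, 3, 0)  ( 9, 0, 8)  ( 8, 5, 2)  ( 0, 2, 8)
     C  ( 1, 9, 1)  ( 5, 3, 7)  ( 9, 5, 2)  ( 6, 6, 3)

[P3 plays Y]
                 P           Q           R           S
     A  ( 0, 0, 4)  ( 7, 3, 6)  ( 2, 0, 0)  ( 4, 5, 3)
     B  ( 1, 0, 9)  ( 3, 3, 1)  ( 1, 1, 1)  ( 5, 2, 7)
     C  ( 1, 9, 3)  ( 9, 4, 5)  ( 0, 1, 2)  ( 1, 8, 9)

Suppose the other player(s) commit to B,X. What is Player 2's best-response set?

argmax u_2 = {R}

u_2(P vs B,X) = 3
u_2(Q vs B,X) = 0
u_2(R vs B,X) = 5
u_2(S vs B,X) = 2
max payoff 5 at {R}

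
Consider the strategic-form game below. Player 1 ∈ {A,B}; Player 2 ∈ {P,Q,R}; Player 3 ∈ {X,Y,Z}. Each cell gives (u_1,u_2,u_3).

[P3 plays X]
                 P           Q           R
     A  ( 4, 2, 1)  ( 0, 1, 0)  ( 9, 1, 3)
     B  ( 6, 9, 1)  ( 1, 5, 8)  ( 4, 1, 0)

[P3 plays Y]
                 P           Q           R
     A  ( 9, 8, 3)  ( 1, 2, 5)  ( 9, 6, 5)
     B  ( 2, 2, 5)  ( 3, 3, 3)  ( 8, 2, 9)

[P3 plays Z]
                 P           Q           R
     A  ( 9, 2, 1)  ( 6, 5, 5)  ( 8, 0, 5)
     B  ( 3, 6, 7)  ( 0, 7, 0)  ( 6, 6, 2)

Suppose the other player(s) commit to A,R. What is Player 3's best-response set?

P3 best: {Y,Z}

u_3(X vs A,R) = 3
u_3(Y vs A,R) = 5
u_3(Z vs A,R) = 5
max payoff 5 at {Y,Z}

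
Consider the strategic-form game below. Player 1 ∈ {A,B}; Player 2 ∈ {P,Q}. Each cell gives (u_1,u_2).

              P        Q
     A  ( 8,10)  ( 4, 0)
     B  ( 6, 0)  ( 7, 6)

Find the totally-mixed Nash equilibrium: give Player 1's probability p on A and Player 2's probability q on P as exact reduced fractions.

(p,q) = (3/8, 3/5)

P1 indiff ⇒ q·8+(1-q)·4 = q·6+(1-q)·7 ⇒ q(2) = (1-q)(3) ⇒ q = 3/5
P2 indiff ⇒ p·10+(1-p)·0 = p·0+(1-p)·6 ⇒ p(10) = (1-p)(6) ⇒ p = 3/8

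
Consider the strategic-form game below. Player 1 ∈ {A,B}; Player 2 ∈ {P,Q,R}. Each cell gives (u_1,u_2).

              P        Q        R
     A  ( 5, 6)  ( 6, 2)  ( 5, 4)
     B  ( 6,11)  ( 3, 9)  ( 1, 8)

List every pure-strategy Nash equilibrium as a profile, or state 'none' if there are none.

Nash profiles: (B,P)

(A,P): not NE [P1→B gives 6>5]
(A,Q): not NE [P2→P gives 6>2]
(A,R): not NE [P2→P gives 6>4]
(B,P): NE
(B,Q): not NE [P1→A gives 6>3; P2→P gives 11>9]
(B,R): not NE [P1→A gives 5>1; P2→P gives 11>8]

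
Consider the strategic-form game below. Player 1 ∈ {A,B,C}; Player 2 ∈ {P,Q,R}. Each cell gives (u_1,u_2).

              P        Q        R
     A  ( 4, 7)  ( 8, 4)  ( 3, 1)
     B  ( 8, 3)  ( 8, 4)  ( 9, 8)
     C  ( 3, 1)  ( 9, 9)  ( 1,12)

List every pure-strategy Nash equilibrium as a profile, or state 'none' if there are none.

(A,P): not NE [P1→B gives 8>4]
(A,Q): not NE [P1→C gives 9>8; P2→P gives 7>4]
(A,R): not NE [P1→B gives 9>3; P2→P gives 7>1]
(B,P): not NE [P2→R gives 8>3]
(B,Q): not NE [P1→C gives 9>8; P2→R gives 8>4]
(B,R): NE
(C,P): not NE [P1→B gives 8>3; P2→R gives 12>1]
(C,Q): not NE [P2→R gives 12>9]
(C,R): not NE [P1→B gives 9>1]

Nash profiles: (B,R)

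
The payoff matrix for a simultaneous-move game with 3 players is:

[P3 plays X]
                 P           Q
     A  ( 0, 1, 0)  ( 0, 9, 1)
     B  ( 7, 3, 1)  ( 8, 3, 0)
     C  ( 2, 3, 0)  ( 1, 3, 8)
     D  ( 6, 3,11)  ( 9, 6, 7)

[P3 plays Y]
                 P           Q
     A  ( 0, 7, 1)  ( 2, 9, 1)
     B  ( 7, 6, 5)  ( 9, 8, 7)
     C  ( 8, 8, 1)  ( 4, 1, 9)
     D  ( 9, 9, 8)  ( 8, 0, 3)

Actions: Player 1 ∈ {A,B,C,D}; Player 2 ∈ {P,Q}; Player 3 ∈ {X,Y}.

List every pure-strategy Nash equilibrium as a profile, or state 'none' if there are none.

(A,P,X): not NE [P1→B gives 7>0; P2→Q gives 9>1; P3→Y gives 1>0]
(A,P,Y): not NE [P1→D gives 9>0; P2→Q gives 9>7]
(A,Q,X): not NE [P1→D gives 9>0]
(A,Q,Y): not NE [P1→B gives 9>2]
(B,P,X): not NE [P3→Y gives 5>1]
(B,P,Y): not NE [P1→D gives 9>7; P2→Q gives 8>6]
(B,Q,X): not NE [P1→D gives 9>8; P3→Y gives 7>0]
(B,Q,Y): NE
(C,P,X): not NE [P1→B gives 7>2; P3→Y gives 1>0]
(C,P,Y): not NE [P1→D gives 9>8]
(C,Q,X): not NE [P1→D gives 9>1; P3→Y gives 9>8]
(C,Q,Y): not NE [P1→B gives 9>4; P2→P gives 8>1]
(D,P,X): not NE [P1→B gives 7>6; P2→Q gives 6>3]
(D,P,Y): not NE [P3→X gives 11>8]
(D,Q,X): NE
(D,Q,Y): not NE [P1→B gives 9>8; P2→P gives 9>0; P3→X gives 7>3]

Nash profiles: (B,Q,Y), (D,Q,X)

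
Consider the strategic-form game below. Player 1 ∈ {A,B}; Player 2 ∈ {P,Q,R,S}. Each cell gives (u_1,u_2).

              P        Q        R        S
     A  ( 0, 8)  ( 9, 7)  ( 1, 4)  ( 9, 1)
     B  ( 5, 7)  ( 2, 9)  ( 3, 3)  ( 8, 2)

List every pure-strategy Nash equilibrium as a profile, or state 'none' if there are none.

(A,P): not NE [P1→B gives 5>0]
(A,Q): not NE [P2→P gives 8>7]
(A,R): not NE [P1→B gives 3>1; P2→P gives 8>4]
(A,S): not NE [P2→P gives 8>1]
(B,P): not NE [P2→Q gives 9>7]
(B,Q): not NE [P1→A gives 9>2]
(B,R): not NE [P2→Q gives 9>3]
(B,S): not NE [P1→A gives 9>8; P2→Q gives 9>2]

PSNE: ∅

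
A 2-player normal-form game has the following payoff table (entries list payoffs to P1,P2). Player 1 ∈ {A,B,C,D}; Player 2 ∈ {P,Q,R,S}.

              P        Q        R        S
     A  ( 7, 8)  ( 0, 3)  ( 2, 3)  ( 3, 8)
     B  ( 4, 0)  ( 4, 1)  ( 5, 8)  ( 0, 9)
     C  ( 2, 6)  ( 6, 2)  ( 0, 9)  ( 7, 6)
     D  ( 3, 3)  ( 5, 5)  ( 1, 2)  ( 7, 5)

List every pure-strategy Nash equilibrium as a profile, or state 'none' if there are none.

(A,P): NE
(A,Q): not NE [P1→C gives 6>0; P2→S gives 8>3]
(A,R): not NE [P1→B gives 5>2; P2→S gives 8>3]
(A,S): not NE [P1→D gives 7>3]
(B,P): not NE [P1→A gives 7>4; P2→S gives 9>0]
(B,Q): not NE [P1→C gives 6>4; P2→S gives 9>1]
(B,R): not NE [P2→S gives 9>8]
(B,S): not NE [P1→D gives 7>0]
(C,P): not NE [P1→A gives 7>2; P2→R gives 9>6]
(C,Q): not NE [P2→R gives 9>2]
(C,R): not NE [P1→B gives 5>0]
(C,S): not NE [P2→R gives 9>6]
(D,P): not NE [P1→A gives 7>3; P2→S gives 5>3]
(D,Q): not NE [P1→C gives 6>5]
(D,R): not NE [P1→B gives 5>1; P2→S gives 5>2]
(D,S): NE

Nash profiles: (A,P), (D,S)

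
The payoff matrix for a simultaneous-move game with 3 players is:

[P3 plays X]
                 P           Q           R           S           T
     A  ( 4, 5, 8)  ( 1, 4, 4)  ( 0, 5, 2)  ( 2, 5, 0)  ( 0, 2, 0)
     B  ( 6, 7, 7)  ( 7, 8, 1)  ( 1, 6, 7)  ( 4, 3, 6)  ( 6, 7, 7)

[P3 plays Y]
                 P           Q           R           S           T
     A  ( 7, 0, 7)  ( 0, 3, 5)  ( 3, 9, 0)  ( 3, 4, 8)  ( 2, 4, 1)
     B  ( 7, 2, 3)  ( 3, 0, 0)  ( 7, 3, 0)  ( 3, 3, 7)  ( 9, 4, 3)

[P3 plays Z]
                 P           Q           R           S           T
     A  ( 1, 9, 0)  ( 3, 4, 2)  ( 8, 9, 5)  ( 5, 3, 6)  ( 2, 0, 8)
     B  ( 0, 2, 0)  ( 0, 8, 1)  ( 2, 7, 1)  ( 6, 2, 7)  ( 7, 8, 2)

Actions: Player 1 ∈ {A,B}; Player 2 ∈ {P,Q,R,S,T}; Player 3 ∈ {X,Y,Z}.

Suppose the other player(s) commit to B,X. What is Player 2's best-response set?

u_2(P vs B,X) = 7
u_2(Q vs B,X) = 8
u_2(R vs B,X) = 6
u_2(S vs B,X) = 3
u_2(T vs B,X) = 7
max payoff 8 at {Q}

argmax u_2 = {Q}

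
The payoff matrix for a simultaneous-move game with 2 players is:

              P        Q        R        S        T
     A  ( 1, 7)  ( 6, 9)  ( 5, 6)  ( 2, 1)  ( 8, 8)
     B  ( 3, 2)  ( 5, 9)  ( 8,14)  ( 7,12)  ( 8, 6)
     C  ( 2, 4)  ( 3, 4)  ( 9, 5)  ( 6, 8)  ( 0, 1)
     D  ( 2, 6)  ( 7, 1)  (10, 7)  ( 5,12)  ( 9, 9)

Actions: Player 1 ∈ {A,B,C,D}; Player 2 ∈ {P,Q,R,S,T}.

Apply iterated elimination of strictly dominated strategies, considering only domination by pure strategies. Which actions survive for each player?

P1 drop A (D beats it: P:2>1 Q:7>6 R:10>5 S:5>2 T:9>8)
P2 drop P (R beats it: B:14>2 C:5>4 D:7>6)
P2 drop Q (R beats it: B:14>9 C:5>4 D:7>1)
P2 drop T (S beats it: B:12>6 C:8>1 D:12>9)
P1→{B,C,D} P2→{R,S}

Survivors P1:{B,C,D} P2:{R,S}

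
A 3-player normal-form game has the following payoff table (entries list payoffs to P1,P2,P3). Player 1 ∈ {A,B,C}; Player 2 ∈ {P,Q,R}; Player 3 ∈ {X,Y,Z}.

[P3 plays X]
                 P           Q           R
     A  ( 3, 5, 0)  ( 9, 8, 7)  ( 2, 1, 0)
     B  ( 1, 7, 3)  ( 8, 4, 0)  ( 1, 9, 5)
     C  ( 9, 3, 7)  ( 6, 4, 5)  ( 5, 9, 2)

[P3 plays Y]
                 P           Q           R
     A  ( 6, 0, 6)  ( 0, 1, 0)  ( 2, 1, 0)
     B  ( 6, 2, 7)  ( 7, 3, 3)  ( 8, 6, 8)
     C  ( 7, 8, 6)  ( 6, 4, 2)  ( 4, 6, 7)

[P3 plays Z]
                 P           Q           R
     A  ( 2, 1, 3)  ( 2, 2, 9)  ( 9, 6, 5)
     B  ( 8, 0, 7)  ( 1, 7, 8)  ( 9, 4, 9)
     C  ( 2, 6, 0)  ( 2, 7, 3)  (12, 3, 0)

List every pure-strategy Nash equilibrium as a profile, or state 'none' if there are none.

Equilibria: none

(A,P,X): not NE [P1→C gives 9>3; P2→Q gives 8>5; P3→Y gives 6>0]
(A,P,Y): not NE [P1→C gives 7>6; P2→R gives 1>0]
(A,P,Z): not NE [P1→B gives 8>2; P2→R gives 6>1; P3→Y gives 6>3]
(A,Q,X): not NE [P3→Z gives 9>7]
(A,Q,Y): not NE [P1→B gives 7>0; P3→Z gives 9>0]
(A,Q,Z): not NE [P2→R gives 6>2]
(A,R,X): not NE [P1→C gives 5>2; P2→Q gives 8>1; P3→Z gives 5>0]
(A,R,Y): not NE [P1→B gives 8>2; P3→Z gives 5>0]
(A,R,Z): not NE [P1→C gives 12>9]
(B,P,X): not NE [P1→C gives 9>1; P2→R gives 9>7; P3→Z gives 7>3]
(B,P,Y): not NE [P1→C gives 7>6; P2→R gives 6>2]
(B,P,Z): not NE [P2→Q gives 7>0]
(B,Q,X): not NE [P1→A gives 9>8; P2→R gives 9>4; P3→Z gives 8>0]
(B,Q,Y): not NE [P2→R gives 6>3; P3→Z gives 8>3]
(B,Q,Z): not NE [P1→C gives 2>1]
(B,R,X): not NE [P1→C gives 5>1; P3→Z gives 9>5]
(B,R,Y): not NE [P3→Z gives 9>8]
(B,R,Z): not NE [P1→C gives 12>9; P2→Q gives 7>4]
(C,P,X): not NE [P2→R gives 9>3]
(C,P,Y): not NE [P3→X gives 7>6]
(C,P,Z): not NE [P1→B gives 8>2; P2→Q gives 7>6; P3→X gives 7>0]
(C,Q,X): not NE [P1→A gives 9>6; P2→R gives 9>4]
(C,Q,Y): not NE [P1→B gives 7>6; P2→P gives 8>4; P3→X gives 5>2]
(C,Q,Z): not NE [P3→X gives 5>3]
(C,R,X): not NE [P3→Y gives 7>2]
(C,R,Y): not NE [P1→B gives 8>4; P2→P gives 8>6]
(C,R,Z): not NE [P2→Q gives 7>3; P3→Y gives 7>0]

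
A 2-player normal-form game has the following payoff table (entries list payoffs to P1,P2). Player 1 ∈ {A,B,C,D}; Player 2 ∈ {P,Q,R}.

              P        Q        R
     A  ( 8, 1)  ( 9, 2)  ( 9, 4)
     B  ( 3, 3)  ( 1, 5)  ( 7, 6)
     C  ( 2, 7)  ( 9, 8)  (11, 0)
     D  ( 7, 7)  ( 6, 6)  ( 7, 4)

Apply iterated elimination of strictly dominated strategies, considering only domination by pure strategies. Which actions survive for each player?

IESDS → P1:{A,C} P2:{Q,R}

P1 drop B (A beats it: P:8>3 Q:9>1 R:9>7)
P1 drop D (A beats it: P:8>7 Q:9>6 R:9>7)
P2 drop P (Q beats it: A:2>1 C:8>7)
P1→{A,C} P2→{Q,R}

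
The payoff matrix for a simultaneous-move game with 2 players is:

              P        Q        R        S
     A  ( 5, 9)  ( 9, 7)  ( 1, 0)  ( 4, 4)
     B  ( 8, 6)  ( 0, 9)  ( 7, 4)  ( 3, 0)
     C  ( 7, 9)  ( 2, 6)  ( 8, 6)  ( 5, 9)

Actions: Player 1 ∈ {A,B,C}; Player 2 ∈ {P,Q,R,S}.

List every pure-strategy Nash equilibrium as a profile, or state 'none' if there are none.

PSNE = {(C,S)}

(A,P): not NE [P1→B gives 8>5]
(A,Q): not NE [P2→P gives 9>7]
(A,R): not NE [P1→C gives 8>1; P2→P gives 9>0]
(A,S): not NE [P1→C gives 5>4; P2→P gives 9>4]
(B,P): not NE [P2→Q gives 9>6]
(B,Q): not NE [P1→A gives 9>0]
(B,R): not NE [P1→C gives 8>7; P2→Q gives 9>4]
(B,S): not NE [P1→C gives 5>3; P2→Q gives 9>0]
(C,P): not NE [P1→B gives 8>7]
(C,Q): not NE [P1→A gives 9>2; P2→S gives 9>6]
(C,R): not NE [P2→S gives 9>6]
(C,S): NE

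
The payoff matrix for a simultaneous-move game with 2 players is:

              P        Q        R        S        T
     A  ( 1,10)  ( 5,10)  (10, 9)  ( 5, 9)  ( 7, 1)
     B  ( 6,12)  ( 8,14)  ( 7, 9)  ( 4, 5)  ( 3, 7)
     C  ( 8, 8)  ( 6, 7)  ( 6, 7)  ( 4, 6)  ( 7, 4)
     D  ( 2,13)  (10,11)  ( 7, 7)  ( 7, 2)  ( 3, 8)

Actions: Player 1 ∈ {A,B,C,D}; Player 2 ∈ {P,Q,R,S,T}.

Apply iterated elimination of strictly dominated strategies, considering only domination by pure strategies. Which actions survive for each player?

P2 drop R (P beats it: A:10>9 B:12>9 C:8>7 D:13>7)
P2 drop S (P beats it: A:10>9 B:12>5 C:8>6 D:13>2)
P2 drop T (P beats it: A:10>1 B:12>7 C:8>4 D:13>8)
P1 drop A (B beats it: P:6>1 Q:8>5)
P1→{B,C,D} P2→{P,Q}

Survivors P1:{B,C,D} P2:{P,Q}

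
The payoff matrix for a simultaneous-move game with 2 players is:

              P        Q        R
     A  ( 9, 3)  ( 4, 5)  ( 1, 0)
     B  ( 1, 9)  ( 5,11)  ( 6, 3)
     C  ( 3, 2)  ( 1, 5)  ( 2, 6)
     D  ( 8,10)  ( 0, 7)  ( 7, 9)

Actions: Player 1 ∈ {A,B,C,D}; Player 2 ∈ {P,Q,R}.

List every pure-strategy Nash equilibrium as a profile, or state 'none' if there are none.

(A,P): not NE [P2→Q gives 5>3]
(A,Q): not NE [P1→B gives 5>4]
(A,R): not NE [P1→D gives 7>1; P2→Q gives 5>0]
(B,P): not NE [P1→A gives 9>1; P2→Q gives 11>9]
(B,Q): NE
(B,R): not NE [P1→D gives 7>6; P2→Q gives 11>3]
(C,P): not NE [P1→A gives 9>3; P2→R gives 6>2]
(C,Q): not NE [P1→B gives 5>1; P2→R gives 6>5]
(C,R): not NE [P1→D gives 7>2]
(D,P): not NE [P1→A gives 9>8]
(D,Q): not NE [P1→B gives 5>0; P2→P gives 10>7]
(D,R): not NE [P2→P gives 10>9]

PSNE = {(B,Q)}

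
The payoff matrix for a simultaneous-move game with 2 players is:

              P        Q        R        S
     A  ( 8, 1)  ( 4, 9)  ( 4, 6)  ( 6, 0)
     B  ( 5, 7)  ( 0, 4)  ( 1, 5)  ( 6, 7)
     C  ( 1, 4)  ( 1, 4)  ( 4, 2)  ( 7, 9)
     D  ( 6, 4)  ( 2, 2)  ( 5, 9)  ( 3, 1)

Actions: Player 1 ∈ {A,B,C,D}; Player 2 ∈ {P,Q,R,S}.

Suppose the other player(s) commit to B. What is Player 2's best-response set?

u_2(P vs B) = 7
u_2(Q vs B) = 4
u_2(R vs B) = 5
u_2(S vs B) = 7
max payoff 7 at {P,S}

BR_2 = {P,S}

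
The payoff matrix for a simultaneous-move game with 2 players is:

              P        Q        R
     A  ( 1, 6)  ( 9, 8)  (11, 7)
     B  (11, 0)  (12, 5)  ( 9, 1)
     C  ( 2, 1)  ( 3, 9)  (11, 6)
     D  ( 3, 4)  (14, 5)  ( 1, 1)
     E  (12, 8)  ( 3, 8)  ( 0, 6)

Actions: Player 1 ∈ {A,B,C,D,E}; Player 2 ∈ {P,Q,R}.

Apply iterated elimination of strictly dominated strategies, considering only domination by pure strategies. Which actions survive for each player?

Remaining: P1:{B,D,E} P2:{P,Q}

P2 drop R (Q beats it: A:8>7 B:5>1 C:9>6 D:5>1 E:8>6)
P1 drop A (B beats it: P:11>1 Q:12>9)
P1 drop C (B beats it: P:11>2 Q:12>3)
P1→{B,D,E} P2→{P,Q}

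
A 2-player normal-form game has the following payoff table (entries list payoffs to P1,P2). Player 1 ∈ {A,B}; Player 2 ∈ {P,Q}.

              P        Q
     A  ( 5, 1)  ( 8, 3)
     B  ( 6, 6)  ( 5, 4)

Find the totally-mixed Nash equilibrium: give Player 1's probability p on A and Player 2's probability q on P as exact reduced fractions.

P1 indiff ⇒ q·5+(1-q)·8 = q·6+(1-q)·5 ⇒ q(-1) = (1-q)(-3) ⇒ q = 3/4
P2 indiff ⇒ p·1+(1-p)·6 = p·3+(1-p)·4 ⇒ p(-2) = (1-p)(-2) ⇒ p = 1/2

p=1/2, q=3/4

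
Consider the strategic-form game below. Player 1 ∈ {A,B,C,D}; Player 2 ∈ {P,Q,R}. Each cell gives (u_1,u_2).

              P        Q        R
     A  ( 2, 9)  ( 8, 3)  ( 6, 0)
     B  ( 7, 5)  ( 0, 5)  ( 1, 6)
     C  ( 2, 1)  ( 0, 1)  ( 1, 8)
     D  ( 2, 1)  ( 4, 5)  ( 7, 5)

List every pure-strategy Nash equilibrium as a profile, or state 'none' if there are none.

Nash profiles: (D,R)

(A,P): not NE [P1→B gives 7>2]
(A,Q): not NE [P2→P gives 9>3]
(A,R): not NE [P1→D gives 7>6; P2→P gives 9>0]
(B,P): not NE [P2→R gives 6>5]
(B,Q): not NE [P1→A gives 8>0; P2→R gives 6>5]
(B,R): not NE [P1→D gives 7>1]
(C,P): not NE [P1→B gives 7>2; P2→R gives 8>1]
(C,Q): not NE [P1→A gives 8>0; P2→R gives 8>1]
(C,R): not NE [P1→D gives 7>1]
(D,P): not NE [P1→B gives 7>2; P2→R gives 5>1]
(D,Q): not NE [P1→A gives 8>4]
(D,R): NE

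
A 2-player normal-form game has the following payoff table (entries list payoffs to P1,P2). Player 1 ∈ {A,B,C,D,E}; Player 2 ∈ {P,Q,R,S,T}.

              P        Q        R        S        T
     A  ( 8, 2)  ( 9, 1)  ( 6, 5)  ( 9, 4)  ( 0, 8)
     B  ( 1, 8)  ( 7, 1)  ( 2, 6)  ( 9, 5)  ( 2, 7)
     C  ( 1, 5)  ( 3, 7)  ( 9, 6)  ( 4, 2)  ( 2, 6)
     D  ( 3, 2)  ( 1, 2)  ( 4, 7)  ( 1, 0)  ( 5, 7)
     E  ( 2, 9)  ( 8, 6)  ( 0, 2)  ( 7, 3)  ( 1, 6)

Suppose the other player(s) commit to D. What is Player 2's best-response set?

u_2(P vs D) = 2
u_2(Q vs D) = 2
u_2(R vs D) = 7
u_2(S vs D) = 0
u_2(T vs D) = 7
max payoff 7 at {R,T}

BR_2 = {R,T}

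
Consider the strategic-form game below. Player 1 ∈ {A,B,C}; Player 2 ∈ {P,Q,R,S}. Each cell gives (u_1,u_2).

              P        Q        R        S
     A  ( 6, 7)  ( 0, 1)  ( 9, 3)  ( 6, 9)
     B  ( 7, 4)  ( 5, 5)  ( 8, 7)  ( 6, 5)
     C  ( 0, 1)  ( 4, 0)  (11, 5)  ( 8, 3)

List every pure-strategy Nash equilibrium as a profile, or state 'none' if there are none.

PSNE = {(C,R)}

(A,P): not NE [P1→B gives 7>6; P2→S gives 9>7]
(A,Q): not NE [P1→B gives 5>0; P2→S gives 9>1]
(A,R): not NE [P1→C gives 11>9; P2→S gives 9>3]
(A,S): not NE [P1→C gives 8>6]
(B,P): not NE [P2→R gives 7>4]
(B,Q): not NE [P2→R gives 7>5]
(B,R): not NE [P1→C gives 11>8]
(B,S): not NE [P1→C gives 8>6; P2→R gives 7>5]
(C,P): not NE [P1→B gives 7>0; P2→R gives 5>1]
(C,Q): not NE [P1→B gives 5>4; P2→R gives 5>0]
(C,R): NE
(C,S): not NE [P2→R gives 5>3]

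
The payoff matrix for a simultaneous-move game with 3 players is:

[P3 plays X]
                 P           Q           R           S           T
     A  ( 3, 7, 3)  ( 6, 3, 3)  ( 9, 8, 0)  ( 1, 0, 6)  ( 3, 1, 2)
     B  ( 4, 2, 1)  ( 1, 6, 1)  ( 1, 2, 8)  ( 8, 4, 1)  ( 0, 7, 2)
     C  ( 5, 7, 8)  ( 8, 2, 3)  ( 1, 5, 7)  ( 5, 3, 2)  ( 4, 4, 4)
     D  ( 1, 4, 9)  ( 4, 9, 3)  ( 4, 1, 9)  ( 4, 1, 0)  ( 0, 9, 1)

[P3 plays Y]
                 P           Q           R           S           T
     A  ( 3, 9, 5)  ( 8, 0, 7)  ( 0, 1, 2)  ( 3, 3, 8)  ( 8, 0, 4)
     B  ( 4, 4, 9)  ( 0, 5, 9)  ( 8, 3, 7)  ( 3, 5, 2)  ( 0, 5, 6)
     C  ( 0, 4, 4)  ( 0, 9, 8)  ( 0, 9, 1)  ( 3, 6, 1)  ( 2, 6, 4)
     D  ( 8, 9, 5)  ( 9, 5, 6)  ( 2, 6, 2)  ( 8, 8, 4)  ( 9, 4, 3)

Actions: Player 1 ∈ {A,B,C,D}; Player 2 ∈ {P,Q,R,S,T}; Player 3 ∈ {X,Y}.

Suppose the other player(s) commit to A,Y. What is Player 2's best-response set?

argmax u_2 = {P}

u_2(P vs A,Y) = 9
u_2(Q vs A,Y) = 0
u_2(R vs A,Y) = 1
u_2(S vs A,Y) = 3
u_2(T vs A,Y) = 0
max payoff 9 at {P}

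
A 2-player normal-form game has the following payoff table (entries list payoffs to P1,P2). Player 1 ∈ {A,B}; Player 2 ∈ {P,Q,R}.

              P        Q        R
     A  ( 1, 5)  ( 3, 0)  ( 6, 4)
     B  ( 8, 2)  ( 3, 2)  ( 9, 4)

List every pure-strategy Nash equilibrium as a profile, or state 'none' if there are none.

NE set: (B,R)

(A,P): not NE [P1→B gives 8>1]
(A,Q): not NE [P2→P gives 5>0]
(A,R): not NE [P1→B gives 9>6; P2→P gives 5>4]
(B,P): not NE [P2→R gives 4>2]
(B,Q): not NE [P2→R gives 4>2]
(B,R): NE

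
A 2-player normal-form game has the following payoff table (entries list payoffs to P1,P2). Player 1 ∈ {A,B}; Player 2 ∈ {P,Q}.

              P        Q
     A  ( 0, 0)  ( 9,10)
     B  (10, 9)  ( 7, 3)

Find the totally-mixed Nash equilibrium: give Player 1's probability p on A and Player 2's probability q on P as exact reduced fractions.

P1 mixes 3/8 on A; P2 mixes 1/6 on P

P1 indiff ⇒ q·0+(1-q)·9 = q·10+(1-q)·7 ⇒ q(-10) = (1-q)(-2) ⇒ q = 1/6
P2 indiff ⇒ p·0+(1-p)·9 = p·10+(1-p)·3 ⇒ p(-10) = (1-p)(-6) ⇒ p = 3/8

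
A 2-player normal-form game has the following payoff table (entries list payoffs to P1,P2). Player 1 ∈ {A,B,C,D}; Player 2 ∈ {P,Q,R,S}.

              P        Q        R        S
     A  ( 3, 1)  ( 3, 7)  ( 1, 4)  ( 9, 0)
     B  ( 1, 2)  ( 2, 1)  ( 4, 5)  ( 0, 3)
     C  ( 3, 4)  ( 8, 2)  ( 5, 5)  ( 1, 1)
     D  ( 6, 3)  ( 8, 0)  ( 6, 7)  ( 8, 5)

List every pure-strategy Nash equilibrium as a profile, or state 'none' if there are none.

(A,P): not NE [P1→D gives 6>3; P2→Q gives 7>1]
(A,Q): not NE [P1→D gives 8>3]
(A,R): not NE [P1→D gives 6>1; P2→Q gives 7>4]
(A,S): not NE [P2→Q gives 7>0]
(B,P): not NE [P1→D gives 6>1; P2→R gives 5>2]
(B,Q): not NE [P1→D gives 8>2; P2→R gives 5>1]
(B,R): not NE [P1→D gives 6>4]
(B,S): not NE [P1→A gives 9>0; P2→R gives 5>3]
(C,P): not NE [P1→D gives 6>3; P2→R gives 5>4]
(C,Q): not NE [P2→R gives 5>2]
(C,R): not NE [P1→D gives 6>5]
(C,S): not NE [P1→A gives 9>1; P2→R gives 5>1]
(D,P): not NE [P2→R gives 7>3]
(D,Q): not NE [P2→R gives 7>0]
(D,R): NE
(D,S): not NE [P1→A gives 9>8; P2→R gives 7>5]

NE set: (D,R)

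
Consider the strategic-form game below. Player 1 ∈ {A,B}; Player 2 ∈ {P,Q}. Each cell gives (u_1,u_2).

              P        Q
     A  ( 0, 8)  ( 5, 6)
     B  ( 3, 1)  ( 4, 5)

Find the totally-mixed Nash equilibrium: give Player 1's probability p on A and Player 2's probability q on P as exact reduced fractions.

P1 indiff ⇒ q·0+(1-q)·5 = q·3+(1-q)·4 ⇒ q(-3) = (1-q)(-1) ⇒ q = 1/4
P2 indiff ⇒ p·8+(1-p)·1 = p·6+(1-p)·5 ⇒ p(2) = (1-p)(4) ⇒ p = 2/3

(p,q) = (2/3, 1/4)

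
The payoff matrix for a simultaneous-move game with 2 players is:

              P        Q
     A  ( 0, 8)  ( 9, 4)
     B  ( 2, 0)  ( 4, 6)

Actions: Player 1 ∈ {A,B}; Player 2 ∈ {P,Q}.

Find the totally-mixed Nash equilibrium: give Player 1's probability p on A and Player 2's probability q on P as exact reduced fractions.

P1 indiff ⇒ q·0+(1-q)·9 = q·2+(1-q)·4 ⇒ q(-2) = (1-q)(-5) ⇒ q = 5/7
P2 indiff ⇒ p·8+(1-p)·0 = p·4+(1-p)·6 ⇒ p(4) = (1-p)(6) ⇒ p = 3/5

p=3/5, q=5/7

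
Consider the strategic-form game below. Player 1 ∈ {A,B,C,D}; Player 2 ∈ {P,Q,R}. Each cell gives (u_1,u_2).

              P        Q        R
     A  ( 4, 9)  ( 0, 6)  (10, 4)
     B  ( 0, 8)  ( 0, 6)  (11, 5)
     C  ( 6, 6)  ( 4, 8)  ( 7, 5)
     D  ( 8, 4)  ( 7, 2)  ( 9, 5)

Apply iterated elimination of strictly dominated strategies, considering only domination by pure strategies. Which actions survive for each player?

Survivors P1:{A,B,D} P2:{P,R}

P1 drop C (D beats it: P:8>6 Q:7>4 R:9>7)
P2 drop Q (P beats it: A:9>6 B:8>6 D:4>2)
P1→{A,B,D} P2→{P,R}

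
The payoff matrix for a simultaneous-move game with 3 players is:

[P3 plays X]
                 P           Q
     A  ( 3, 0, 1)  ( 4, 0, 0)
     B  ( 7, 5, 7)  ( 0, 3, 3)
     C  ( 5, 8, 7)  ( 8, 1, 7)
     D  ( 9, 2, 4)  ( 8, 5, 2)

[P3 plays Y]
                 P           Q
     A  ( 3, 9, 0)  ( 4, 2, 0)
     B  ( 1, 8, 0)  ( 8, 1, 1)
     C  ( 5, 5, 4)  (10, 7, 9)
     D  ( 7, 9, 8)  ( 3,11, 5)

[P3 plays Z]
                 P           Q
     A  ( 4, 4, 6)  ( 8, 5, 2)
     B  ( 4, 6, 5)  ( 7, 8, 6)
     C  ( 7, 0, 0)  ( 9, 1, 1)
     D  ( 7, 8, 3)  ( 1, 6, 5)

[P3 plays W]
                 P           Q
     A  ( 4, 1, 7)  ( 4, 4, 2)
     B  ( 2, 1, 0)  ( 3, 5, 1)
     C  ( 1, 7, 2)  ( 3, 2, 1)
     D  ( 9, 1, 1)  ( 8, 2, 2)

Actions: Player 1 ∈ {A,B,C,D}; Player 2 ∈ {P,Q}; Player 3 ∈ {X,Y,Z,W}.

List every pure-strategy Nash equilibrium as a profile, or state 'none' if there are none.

NE set: (C,Q,Y)

(A,P,X): not NE [P1→D gives 9>3; P3→W gives 7>1]
(A,P,Y): not NE [P1→D gives 7>3; P3→W gives 7>0]
(A,P,Z): not NE [P1→D gives 7>4; P2→Q gives 5>4; P3→W gives 7>6]
(A,P,W): not NE [P1→D gives 9>4; P2→Q gives 4>1]
(A,Q,X): not NE [P1→D gives 8>4; P3→W gives 2>0]
(A,Q,Y): not NE [P1→C gives 10>4; P2→P gives 9>2; P3→W gives 2>0]
(A,Q,Z): not NE [P1→C gives 9>8]
(A,Q,W): not NE [P1→D gives 8>4]
(B,P,X): not NE [P1→D gives 9>7]
(B,P,Y): not NE [P1→D gives 7>1; P3→X gives 7>0]
(B,P,Z): not NE [P1→D gives 7>4; P2→Q gives 8>6; P3→X gives 7>5]
(B,P,W): not NE [P1→D gives 9>2; P2→Q gives 5>1; P3→X gives 7>0]
(B,Q,X): not NE [P1→D gives 8>0; P2→P gives 5>3; P3→Z gives 6>3]
(B,Q,Y): not NE [P1→C gives 10>8; P2→P gives 8>1; P3→Z gives 6>1]
(B,Q,Z): not NE [P1→C gives 9>7]
(B,Q,W): not NE [P1→D gives 8>3; P3→Z gives 6>1]
(C,P,X): not NE [P1→D gives 9>5]
(C,P,Y): not NE [P1→D gives 7>5; P2→Q gives 7>5; P3→X gives 7>4]
(C,P,Z): not NE [P2→Q gives 1>0; P3→X gives 7>0]
(C,P,W): not NE [P1→D gives 9>1; P3→X gives 7>2]
(C,Q,X): not NE [P2→P gives 8>1; P3→Y gives 9>7]
(C,Q,Y): NE
(C,Q,Z): not NE [P3→Y gives 9>1]
(C,Q,W): not NE [P1→D gives 8>3; P2→P gives 7>2; P3→Y gives 9>1]
(D,P,X): not NE [P2→Q gives 5>2; P3→Y gives 8>4]
(D,P,Y): not NE [P2→Q gives 11>9]
(D,P,Z): not NE [P3→Y gives 8>3]
(D,P,W): not NE [P2→Q gives 2>1; P3→Y gives 8>1]
(D,Q,X): not NE [P3→Z gives 5>2]
(D,Q,Y): not NE [P1→C gives 10>3]
(D,Q,Z): not NE [P1→C gives 9>1; P2→P gives 8>6]
(D,Q,W): not NE [P3→Z gives 5>2]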